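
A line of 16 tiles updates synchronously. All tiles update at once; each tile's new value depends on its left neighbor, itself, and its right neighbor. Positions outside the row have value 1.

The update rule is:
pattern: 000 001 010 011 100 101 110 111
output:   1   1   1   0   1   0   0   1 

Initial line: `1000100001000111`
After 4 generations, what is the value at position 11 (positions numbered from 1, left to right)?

0111111111111011
0011111111110001
1101111111101110
1000111111000100
position 11 holds 0

0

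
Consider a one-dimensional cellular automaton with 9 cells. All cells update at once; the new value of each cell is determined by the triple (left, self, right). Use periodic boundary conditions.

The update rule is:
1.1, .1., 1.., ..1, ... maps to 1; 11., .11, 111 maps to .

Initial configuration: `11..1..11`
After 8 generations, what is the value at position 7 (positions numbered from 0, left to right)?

..11111..
11.....11
..11111..  (repeats generation 1; period 2)
generation 8: 11.....11
position 7 holds 1

1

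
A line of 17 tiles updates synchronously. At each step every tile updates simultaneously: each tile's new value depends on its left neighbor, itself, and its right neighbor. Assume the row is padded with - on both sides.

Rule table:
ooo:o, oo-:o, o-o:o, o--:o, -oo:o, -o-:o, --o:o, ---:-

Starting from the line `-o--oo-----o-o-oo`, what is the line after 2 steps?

ooooooo---ooooooo
oooooooo-oooooooo

oooooooo-oooooooo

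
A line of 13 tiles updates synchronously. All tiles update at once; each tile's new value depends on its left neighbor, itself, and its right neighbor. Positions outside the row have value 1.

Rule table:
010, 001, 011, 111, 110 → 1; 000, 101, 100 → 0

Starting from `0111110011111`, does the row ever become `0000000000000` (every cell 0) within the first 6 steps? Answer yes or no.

0111110111111
0111110111111  (fixed point — unchanged through step 6)
step 6 is 0111110111111, still not uniform 0

no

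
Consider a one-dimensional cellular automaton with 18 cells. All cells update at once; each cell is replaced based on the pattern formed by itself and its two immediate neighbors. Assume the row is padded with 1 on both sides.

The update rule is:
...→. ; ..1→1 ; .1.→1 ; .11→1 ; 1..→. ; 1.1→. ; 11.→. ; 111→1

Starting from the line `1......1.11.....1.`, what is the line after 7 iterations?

......11.1.....11.
.....11..1....11..
....11..11...11..1
...11..11...11..11
..11..11...11..111
.11..11...11..1111
.1..11...11..11111

.1..11...11..11111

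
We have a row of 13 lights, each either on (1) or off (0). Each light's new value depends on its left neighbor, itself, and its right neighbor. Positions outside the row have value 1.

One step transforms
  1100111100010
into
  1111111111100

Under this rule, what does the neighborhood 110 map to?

At position 1 the neighborhood is 110; the next row has 1 there.

1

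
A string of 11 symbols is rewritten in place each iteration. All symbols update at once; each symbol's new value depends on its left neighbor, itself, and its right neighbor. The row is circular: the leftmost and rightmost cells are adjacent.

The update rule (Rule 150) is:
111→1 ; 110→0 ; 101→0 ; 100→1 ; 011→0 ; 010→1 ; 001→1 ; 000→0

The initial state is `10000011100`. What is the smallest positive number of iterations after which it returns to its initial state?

11000101011
10101101001
00100001110
01110010101
00101110101
11100100101
11011111100
00001111011
10010110000
11110001001
11101011110
01001001100
11111110010
01111101110
10111000101
00010101100
00110100010
01000110111
01101000010
10001100111
01010011011
01011100000
11001010000
00111011001
11010000111
10011001011
01100111001
00011010111
10100010010
10110111110
10000011100

31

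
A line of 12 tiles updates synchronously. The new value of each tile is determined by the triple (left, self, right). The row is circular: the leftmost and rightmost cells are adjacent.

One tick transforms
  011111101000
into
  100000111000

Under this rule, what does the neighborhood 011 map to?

At position 1 the neighborhood is 011; the next row has 0 there.

0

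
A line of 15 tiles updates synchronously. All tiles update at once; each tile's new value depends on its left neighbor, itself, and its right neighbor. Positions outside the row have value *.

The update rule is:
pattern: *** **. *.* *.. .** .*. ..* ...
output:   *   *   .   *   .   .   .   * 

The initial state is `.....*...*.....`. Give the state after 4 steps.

*******..**..*.

****..**..****.
*****..**..***.
******..**..**.
*******..**..*.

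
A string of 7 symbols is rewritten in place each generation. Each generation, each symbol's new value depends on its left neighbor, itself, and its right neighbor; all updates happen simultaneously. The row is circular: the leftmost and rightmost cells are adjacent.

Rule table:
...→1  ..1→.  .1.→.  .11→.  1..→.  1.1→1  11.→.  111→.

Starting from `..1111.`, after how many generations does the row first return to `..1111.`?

1......
..1111.

2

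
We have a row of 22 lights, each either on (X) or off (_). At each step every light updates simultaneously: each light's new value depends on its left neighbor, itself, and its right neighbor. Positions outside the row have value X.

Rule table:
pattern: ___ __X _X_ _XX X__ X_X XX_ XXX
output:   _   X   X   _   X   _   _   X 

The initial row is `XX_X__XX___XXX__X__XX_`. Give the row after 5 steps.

_XX_XXXXXX_XXXXX_XXXXX

X__XXX__X_X_X_XXXXX___
_XX_X_XXX_X_X__XXX_X_X
____X__X__X_XXX_X__X__
X__XXXXXXXX__X__XXXXXX
_XX_XXXXXX_XXXXX_XXXXX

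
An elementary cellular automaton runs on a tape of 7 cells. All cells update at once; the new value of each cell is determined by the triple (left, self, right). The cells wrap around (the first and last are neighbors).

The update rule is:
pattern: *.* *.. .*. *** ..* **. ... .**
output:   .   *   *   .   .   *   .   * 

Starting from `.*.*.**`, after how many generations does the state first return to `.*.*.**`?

generation 1: .*.*.**

1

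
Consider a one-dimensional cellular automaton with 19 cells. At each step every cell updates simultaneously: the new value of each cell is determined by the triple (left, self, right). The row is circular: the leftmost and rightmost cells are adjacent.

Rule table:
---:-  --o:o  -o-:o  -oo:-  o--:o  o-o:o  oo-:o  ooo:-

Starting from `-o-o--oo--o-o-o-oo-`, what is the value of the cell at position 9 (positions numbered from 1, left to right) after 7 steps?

oooooo-ooooooooo-oo
-----oo--------oo--
----o-oo------o-oo-
---ooo-oo----ooo-oo
o-o--oo-oo--o--oo-o
ooooo-oo-oooooo-oo-
----oo-oo-----oo-oo
position 9 holds o

o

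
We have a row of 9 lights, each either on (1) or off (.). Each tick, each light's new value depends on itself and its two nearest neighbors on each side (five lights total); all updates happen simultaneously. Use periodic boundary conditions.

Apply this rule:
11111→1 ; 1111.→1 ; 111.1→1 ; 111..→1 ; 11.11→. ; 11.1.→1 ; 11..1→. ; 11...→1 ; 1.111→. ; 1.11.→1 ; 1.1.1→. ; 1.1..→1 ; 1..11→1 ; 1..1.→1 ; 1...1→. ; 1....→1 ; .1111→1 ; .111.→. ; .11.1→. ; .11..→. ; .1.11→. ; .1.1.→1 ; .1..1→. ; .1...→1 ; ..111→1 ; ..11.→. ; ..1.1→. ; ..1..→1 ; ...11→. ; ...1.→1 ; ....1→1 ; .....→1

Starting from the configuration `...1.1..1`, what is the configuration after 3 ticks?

...11111.

tick 1: 1.1.11.11
tick 2: 11..1....
tick 3: ...11111.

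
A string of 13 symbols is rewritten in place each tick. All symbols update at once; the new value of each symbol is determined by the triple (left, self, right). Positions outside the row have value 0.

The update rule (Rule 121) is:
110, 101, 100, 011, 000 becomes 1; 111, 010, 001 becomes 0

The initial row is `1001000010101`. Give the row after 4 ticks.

0100111001010
0010101100101
1001011110010
0100110011001

0100110011001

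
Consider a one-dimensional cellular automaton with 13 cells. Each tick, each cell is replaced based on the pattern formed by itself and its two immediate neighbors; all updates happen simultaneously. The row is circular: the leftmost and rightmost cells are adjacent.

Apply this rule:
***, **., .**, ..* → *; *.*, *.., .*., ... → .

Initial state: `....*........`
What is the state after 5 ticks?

............*

...*.........
..*..........
.*...........
*............
............*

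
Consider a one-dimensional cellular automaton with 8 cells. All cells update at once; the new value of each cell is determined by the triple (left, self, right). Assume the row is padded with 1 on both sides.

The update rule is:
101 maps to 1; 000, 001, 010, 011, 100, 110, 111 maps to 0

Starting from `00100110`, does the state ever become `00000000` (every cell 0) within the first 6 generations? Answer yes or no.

00000001
00000000
all cells are 0 at generation 2

yes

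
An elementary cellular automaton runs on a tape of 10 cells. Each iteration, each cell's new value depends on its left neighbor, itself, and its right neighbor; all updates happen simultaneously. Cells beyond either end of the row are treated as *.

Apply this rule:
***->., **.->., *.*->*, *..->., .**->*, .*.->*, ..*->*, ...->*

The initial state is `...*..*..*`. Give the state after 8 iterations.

**..**.**.

iteration 1: .***.**.**
iteration 2: **..**.**.
iteration 3: ...**.**.*
iteration 4: .***.**.**  (repeats iteration 1; period 3)
iteration 8: **..**.**.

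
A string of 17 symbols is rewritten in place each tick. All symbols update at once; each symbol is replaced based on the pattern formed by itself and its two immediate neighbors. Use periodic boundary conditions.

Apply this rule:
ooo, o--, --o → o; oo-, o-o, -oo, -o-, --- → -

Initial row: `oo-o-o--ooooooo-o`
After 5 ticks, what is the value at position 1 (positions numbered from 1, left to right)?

o-----oo-ooooo---
-o---o----ooo-o-o
--o-o-o--o-o-----
-o-----oo---o----
o-o---o--o-o-o---
position 1 holds o

o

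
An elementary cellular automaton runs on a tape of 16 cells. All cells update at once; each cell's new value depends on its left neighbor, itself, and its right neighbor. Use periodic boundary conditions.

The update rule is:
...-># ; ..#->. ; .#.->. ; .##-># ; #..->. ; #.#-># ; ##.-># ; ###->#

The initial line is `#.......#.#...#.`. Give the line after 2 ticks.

..#####.........

..#####..#..#..#
..#####.........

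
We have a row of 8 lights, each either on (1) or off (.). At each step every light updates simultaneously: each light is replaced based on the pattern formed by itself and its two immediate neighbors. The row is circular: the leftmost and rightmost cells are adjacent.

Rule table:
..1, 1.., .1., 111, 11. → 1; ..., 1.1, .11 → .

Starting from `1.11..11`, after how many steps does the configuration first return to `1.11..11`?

8

1..111.1
111.11..
.11..111
..111.11
11.11..1
11..111.
.111.11.
1.11..11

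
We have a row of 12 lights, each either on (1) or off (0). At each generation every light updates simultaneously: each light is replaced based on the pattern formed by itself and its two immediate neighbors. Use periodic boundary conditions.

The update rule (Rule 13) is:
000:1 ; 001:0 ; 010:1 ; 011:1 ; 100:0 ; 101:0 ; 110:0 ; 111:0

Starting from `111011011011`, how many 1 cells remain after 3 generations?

4

generation 1: 000010010010
generation 2: 111010010010
generation 3: 100010010010
count of 1: 4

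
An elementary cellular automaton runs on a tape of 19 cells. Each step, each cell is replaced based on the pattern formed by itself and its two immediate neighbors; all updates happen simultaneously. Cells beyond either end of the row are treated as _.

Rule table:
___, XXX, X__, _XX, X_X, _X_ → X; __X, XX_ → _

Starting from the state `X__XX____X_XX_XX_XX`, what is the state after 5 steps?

XXXX_XXX_XX_XX_XX_X

XX_X_XXX_XXX_XX_XX_
X_XXXXX_XXX_XX_XX_X
XXXXXX_XXX_XX_XX_XX
XXXXX_XXX_XX_XX_XX_
XXXX_XXX_XX_XX_XX_X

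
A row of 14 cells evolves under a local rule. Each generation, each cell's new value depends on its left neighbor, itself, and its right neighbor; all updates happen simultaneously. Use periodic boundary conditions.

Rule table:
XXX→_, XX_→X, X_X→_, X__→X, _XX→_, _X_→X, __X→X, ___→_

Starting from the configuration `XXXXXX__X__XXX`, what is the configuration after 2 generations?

____X_____XX__

generation 1: _____XXXXXX___
generation 2: ____X_____XX__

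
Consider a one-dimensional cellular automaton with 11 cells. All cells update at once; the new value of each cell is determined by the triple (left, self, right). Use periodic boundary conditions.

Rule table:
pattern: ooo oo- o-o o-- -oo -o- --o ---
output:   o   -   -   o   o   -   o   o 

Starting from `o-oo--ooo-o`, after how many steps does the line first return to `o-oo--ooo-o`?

--o-oooo--o
oo--ooo-oo-
o-oooo--o--
--ooo-oo-oo
oooo--o--o-
ooo-oo-oo--
oo--o--o-oo
o-oo-oo--oo
--o--o-oooo
oo-oo--ooo-
o--o-oooo--
-oo--ooo-oo
-o-oooo--o-
o--ooo-oo-o
-oooo--o--o
-ooo-oo-oo-
ooo--o--o-o
oo-oo-oo--o
o--o--o-ooo
-oo-oo--ooo
-o--o-oooo-
o-oo--ooo-o

22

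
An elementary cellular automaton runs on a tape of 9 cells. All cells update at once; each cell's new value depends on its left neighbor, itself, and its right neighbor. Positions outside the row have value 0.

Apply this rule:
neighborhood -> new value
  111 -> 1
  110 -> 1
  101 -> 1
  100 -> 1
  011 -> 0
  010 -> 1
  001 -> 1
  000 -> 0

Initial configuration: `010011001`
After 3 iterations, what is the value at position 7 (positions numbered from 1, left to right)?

0

111101111
011110111
101111011
position 7 holds 0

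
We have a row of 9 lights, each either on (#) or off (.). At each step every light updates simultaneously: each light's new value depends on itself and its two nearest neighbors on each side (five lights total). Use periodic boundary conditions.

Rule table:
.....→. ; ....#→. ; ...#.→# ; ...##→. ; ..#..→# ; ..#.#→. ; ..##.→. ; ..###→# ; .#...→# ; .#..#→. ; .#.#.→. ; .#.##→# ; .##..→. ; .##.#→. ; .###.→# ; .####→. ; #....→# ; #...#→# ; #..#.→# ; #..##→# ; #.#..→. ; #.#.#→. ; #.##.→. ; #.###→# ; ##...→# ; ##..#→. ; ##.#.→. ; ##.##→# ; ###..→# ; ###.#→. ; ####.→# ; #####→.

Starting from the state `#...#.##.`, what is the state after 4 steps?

#.#..##.#

.###.#...
.##...##.
#..##....
#.#..##.#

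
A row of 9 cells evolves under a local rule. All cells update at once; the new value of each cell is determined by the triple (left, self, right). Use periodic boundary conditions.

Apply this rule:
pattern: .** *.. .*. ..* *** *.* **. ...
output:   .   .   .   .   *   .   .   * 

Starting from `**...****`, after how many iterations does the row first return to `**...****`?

6

*..*..***
.......**
.*****...
..***..**
...*.....
**...****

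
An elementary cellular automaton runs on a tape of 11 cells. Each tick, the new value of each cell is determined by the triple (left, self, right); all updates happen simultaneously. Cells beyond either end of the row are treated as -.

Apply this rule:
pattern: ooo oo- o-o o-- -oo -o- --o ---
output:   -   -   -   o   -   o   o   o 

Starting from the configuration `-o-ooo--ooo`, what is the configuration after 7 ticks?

oo----oo---

oo----oo---
--oooo--ooo
oo----oo---  (repeats tick 1; period 2)
tick 7: oo----oo---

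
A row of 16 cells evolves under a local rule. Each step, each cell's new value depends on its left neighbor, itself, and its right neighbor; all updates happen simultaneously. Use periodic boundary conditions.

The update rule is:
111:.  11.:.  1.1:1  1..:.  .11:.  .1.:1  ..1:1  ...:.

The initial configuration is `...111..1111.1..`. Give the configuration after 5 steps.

..1....1....11..
.11...11...1....
1....1....11....
1...11...1.....1
...1....11....1.

...1....11....1.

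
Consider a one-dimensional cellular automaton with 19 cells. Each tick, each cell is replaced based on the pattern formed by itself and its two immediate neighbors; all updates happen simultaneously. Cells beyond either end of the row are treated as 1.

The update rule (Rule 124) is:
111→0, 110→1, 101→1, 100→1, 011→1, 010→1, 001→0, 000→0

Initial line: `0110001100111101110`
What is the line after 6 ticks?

tick 1: 1111001110100111011
tick 2: 0001101011110101110
tick 3: 1001111110011111011
tick 4: 1101000011010001110
tick 5: 0111100011111001011
tick 6: 1100110010001101110

1100110010001101110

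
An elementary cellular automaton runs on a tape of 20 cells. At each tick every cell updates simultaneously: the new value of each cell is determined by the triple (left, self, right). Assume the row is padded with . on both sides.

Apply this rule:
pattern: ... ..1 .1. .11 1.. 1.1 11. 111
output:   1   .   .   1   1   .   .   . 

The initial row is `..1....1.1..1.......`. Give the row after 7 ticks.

....1..111.1....1111

1..111....1..1111111
.1.1..111..1.1......
....1.1..1....111111
111....1..111.1.....
1..111..1.1....11111
.1.1..1....111.1....
....1..111.1....1111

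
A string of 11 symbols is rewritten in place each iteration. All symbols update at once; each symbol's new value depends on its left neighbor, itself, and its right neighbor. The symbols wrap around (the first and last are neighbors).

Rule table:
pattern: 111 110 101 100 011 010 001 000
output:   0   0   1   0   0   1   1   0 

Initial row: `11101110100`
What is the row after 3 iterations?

00010001101
00110010011
01000110100

01000110100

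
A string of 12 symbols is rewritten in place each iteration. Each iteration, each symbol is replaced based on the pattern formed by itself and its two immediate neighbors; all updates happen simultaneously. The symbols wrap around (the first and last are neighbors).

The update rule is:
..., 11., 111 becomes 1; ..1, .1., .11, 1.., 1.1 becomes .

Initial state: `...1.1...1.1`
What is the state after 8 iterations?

.1.....1....
...111...111
.1..11.1..11
.....1.....1
.111...111..
..11.1..11.1
...1.....1..
11...111...1

11...111...1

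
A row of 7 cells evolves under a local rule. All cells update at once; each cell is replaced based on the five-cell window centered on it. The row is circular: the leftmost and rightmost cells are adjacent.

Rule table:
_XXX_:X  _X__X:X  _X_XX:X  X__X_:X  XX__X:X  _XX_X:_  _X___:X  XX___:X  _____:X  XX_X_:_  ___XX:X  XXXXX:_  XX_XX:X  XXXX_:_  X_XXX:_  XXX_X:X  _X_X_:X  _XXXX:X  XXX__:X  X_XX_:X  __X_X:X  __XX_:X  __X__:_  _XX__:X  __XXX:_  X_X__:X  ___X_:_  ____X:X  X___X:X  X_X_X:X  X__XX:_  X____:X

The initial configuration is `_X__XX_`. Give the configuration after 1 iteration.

X_X_XXX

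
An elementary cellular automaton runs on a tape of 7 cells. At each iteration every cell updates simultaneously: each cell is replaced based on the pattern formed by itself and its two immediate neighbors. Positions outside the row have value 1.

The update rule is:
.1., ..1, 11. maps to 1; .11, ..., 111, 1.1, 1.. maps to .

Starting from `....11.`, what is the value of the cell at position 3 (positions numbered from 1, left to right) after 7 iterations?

.

...1.1.
..11.1.
.1.1.1.
.1.1.1.  (fixed point — unchanged through iteration 7)
position 3 holds .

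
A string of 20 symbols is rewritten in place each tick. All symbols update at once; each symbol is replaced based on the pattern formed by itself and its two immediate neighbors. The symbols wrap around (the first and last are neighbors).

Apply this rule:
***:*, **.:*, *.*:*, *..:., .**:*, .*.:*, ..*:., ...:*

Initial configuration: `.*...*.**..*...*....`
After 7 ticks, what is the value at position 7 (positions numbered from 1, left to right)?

*

.*.*.****..*.*.*.***
*********..*********
*********..*********  (fixed point — unchanged through tick 7)
position 7 holds *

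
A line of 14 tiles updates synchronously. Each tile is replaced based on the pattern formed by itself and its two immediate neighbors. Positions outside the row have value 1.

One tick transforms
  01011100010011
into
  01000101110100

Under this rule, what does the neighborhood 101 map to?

At position 0 the neighborhood is 101; the next row has 0 there.

0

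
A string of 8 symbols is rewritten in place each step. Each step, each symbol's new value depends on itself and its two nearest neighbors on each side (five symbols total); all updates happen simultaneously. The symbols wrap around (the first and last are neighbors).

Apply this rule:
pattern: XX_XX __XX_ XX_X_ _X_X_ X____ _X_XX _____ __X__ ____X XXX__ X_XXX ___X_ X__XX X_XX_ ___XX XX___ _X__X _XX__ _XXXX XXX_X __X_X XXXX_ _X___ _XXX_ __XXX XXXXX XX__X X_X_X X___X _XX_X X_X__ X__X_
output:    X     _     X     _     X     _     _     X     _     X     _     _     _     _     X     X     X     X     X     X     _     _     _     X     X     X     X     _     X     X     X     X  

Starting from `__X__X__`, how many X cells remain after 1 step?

5

__XXXX_X
count of X: 5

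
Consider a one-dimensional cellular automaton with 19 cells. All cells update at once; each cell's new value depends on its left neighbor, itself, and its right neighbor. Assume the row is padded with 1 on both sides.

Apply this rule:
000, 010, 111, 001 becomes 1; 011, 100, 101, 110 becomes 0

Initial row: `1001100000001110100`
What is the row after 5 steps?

0011111001110110100

step 1: 0010001111110100101
step 2: 0110110111100101100
step 3: 0000000011001100001
step 4: 0111111100010001110
step 5: 0011111001110110100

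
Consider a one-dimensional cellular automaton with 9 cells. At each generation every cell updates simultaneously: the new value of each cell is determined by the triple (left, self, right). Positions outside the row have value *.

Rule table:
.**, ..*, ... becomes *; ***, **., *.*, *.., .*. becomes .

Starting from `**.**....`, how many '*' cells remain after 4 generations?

4

...*..***
.**..**..
.*..**..*
...**..**
count of *: 4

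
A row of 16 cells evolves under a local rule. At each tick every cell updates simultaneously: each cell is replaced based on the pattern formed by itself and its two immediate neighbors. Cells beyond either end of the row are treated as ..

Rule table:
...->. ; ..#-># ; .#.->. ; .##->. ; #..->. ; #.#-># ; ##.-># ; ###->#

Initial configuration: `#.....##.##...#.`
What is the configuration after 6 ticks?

#.#.#.#.#.......

.....#.##.#..#..
....#.#.##..#...
...#.#.#.#.#....
..#.#.#.#.#.....
.#.#.#.#.#......
#.#.#.#.#.......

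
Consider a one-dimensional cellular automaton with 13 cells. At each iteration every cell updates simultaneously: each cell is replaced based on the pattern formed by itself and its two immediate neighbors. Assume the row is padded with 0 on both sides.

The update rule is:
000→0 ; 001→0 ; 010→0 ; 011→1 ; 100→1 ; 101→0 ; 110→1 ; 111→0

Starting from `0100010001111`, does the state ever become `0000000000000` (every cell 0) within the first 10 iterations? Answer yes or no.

0010001001001
0001000100100
0000100010010
0000010001001
0000001000100
0000000100010
0000000010001
0000000001000
0000000000100
0000000000010
iteration 10 is 0000000000010, still not uniform 0

no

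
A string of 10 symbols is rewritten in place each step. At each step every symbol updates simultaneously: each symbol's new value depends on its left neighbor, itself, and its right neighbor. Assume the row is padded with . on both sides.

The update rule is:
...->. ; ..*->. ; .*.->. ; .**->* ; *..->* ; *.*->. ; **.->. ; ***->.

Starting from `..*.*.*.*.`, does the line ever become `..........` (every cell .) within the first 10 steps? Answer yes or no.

.........*
..........
all cells are . at step 2

yes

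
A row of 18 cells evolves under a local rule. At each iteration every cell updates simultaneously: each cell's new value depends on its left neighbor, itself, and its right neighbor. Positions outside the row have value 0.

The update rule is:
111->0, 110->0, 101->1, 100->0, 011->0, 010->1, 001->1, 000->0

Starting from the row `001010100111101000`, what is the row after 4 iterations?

011111101000011000
100000011000100000
100000100001100000
100001100010000000

100001100010000000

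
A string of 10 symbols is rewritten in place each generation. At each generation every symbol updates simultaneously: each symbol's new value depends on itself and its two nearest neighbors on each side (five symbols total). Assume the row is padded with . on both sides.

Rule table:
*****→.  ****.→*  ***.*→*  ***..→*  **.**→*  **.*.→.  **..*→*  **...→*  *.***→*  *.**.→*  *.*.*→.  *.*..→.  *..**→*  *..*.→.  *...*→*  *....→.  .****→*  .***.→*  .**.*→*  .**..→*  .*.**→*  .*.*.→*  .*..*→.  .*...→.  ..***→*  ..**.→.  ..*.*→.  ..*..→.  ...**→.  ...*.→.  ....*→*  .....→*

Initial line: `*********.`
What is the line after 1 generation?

**.....***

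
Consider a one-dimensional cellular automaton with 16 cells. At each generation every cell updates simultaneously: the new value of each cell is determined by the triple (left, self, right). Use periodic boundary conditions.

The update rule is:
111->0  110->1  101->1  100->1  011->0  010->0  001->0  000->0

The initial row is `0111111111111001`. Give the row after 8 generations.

1000000000001100
0100000000000110
0010000000000011
1001000000000001
1100100000000000
0110010000000000
0011001000000000
0001100100000000

0001100100000000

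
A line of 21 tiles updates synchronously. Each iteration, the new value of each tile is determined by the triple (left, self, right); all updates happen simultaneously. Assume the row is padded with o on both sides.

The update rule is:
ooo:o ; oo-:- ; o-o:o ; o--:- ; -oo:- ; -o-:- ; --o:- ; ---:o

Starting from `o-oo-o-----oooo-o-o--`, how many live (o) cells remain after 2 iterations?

-o--o--ooo--oo-o-o---
o-------o-----o-o--o-
count of o: 5

5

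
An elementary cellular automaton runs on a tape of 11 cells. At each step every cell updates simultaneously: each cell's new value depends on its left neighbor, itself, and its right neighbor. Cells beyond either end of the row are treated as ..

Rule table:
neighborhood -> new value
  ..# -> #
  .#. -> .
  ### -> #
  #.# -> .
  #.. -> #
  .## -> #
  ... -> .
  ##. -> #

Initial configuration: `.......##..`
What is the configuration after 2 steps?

......####.
.....######

.....######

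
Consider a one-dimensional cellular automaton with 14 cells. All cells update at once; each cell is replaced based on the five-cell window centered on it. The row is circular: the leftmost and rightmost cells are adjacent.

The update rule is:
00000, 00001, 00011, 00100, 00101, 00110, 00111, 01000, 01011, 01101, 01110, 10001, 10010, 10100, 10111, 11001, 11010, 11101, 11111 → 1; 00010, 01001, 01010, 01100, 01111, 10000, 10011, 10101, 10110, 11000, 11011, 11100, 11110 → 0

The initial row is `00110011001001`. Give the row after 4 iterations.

iteration 1: 00101010111011
iteration 2: 11100001111000
iteration 3: 11000111000011
iteration 4: 00011110001110

00011110001110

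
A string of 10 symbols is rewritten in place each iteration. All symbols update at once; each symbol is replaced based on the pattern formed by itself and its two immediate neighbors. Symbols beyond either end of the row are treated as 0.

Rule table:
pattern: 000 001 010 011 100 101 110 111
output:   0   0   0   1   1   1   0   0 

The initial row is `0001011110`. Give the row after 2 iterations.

0000110001
0000101000

0000101000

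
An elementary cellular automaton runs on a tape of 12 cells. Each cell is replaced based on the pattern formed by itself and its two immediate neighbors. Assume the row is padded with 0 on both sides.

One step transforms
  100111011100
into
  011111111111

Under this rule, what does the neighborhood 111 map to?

At position 4 the neighborhood is 111; the next row has 1 there.

1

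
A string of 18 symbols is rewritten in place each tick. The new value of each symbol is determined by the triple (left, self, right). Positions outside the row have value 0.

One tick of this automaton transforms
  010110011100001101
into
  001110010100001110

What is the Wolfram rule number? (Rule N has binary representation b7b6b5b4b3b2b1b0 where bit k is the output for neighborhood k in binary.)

position 8: 111 → 0  (bit 7 = 0)
position 4: 110 → 1  (bit 6 = 1)
position 2: 101 → 1  (bit 5 = 1)
position 5: 100 → 0  (bit 4 = 0)
position 3: 011 → 1  (bit 3 = 1)
position 1: 010 → 0  (bit 2 = 0)
position 0: 001 → 0  (bit 1 = 0)
position 11: 000 → 0  (bit 0 = 0)
bits b7..b0 = 01101000 = 104

104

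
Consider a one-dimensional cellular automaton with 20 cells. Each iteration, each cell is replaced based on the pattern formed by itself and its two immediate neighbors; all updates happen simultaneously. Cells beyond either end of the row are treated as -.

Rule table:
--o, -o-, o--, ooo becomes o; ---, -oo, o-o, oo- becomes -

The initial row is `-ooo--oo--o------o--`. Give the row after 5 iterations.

o-o-oo--oooo----ooo-
o-o---oo-oo-o--o-o-o
o-oo-o------oooo-o-o
o----oo----o-oo--o-o
oo--o--o--oo---ooo-o

oo--o--o--oo---ooo-o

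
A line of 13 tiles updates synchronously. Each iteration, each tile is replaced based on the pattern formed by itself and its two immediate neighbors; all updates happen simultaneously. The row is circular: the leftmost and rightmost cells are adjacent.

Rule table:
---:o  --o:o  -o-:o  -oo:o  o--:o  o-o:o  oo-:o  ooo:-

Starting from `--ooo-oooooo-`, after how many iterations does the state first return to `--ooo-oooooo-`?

2

ooo-ooo----oo
--ooo-oooooo-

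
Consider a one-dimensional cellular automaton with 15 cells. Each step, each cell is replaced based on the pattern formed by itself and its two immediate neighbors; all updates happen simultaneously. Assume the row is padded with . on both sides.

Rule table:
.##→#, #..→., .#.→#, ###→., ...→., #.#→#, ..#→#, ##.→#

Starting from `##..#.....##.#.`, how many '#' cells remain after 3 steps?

##.##....#####.
#####...##...#.
#...#..###..##.
count of #: 7

7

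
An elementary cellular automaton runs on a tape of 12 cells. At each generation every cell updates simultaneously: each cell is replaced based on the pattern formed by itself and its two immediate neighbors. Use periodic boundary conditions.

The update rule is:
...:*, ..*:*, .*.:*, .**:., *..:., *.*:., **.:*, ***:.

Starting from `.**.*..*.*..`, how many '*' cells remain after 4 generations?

*.*.*.**.*.*
*.*.*..*.*..
*.*.*.**.*.*  (repeats generation 1; period 2)
generation 4: *.*.*..*.*..
count of *: 5

5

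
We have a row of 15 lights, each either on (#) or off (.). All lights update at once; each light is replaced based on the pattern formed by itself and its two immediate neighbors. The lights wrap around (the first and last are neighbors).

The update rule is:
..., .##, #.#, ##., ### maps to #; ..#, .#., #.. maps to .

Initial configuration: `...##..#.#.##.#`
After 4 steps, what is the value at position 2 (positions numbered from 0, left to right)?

.#.##...#.####.
..###.#..#####.
#.####...#####.
.#####.#.######
position 2 holds #

#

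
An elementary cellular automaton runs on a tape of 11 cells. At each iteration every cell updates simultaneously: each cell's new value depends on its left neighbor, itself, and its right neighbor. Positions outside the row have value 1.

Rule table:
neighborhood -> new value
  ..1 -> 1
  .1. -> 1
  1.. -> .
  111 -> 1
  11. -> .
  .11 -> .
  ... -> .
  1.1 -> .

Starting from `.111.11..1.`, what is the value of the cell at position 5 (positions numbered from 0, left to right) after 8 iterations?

1

..1.....11.
.11....1...
......11..1
.....1...1.
....11..11.
...1...1...
..11..11..1
.1...1...1.
position 5 holds 1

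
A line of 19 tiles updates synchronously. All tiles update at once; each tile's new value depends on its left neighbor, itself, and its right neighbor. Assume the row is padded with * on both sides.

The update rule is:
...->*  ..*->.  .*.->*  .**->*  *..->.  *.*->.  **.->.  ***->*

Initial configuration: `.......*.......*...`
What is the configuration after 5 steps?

.*...*.*.*...*.*.*.

step 1: .*****.*.*****.*.*.
step 2: .****..*.****..*.*.
step 3: .***...*.***...*.*.
step 4: .**..*.*.**..*.*.*.
step 5: .*...*.*.*...*.*.*.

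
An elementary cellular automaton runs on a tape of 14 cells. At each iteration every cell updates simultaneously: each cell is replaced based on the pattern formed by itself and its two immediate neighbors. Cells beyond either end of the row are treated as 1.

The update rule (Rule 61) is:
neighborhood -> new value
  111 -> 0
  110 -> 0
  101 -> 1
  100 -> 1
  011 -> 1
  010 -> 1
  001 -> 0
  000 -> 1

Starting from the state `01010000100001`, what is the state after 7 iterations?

11111110111101
00000001100011
11111101011010
00000011110111
11111010001100
00000111101010
11110100011111

11110100011111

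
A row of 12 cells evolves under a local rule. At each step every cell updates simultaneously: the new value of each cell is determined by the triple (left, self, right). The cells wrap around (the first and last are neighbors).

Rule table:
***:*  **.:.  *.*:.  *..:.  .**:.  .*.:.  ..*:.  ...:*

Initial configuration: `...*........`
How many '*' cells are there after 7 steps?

**...*******
*..*..******
.......*****
.*****..***.
..***....*..
*..*..**...*
.........*..
count of *: 1

1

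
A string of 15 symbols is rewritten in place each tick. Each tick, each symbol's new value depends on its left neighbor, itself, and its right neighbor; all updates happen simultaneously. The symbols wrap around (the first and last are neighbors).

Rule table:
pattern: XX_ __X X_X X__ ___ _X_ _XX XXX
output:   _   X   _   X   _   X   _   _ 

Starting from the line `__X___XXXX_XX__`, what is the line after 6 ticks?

X___________X__

_XXX_X_______X_
X____XX_____XXX
_X__X__X___X___
XXXXXXXXX_XXX__
_____________XX
X___________X__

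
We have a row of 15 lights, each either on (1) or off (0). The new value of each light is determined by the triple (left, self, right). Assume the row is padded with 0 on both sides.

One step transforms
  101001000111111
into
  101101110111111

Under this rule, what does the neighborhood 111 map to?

At position 10 the neighborhood is 111; the next row has 1 there.

1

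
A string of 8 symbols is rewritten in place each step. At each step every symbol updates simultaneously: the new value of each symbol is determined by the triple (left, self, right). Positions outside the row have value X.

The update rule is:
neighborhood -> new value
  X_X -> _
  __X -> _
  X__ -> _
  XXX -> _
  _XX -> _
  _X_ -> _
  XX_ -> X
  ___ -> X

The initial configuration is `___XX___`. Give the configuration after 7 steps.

_X__X_X_
________
_XXXXXX_
______X_
_XXXX___
____X_X_
_XX_____

_XX_____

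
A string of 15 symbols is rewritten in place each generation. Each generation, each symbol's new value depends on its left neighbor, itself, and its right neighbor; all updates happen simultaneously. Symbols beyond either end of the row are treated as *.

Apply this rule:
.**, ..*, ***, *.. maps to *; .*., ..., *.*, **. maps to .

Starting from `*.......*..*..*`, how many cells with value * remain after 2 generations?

6

.*.....*.**.***
..*...*..*..***
count of *: 6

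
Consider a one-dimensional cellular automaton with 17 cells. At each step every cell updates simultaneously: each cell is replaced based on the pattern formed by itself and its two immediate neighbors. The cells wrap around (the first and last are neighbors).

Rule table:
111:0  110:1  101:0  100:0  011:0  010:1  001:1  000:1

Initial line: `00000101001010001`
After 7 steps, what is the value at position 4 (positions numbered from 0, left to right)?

step 1: 01111101011010111
step 2: 00000101001010001  (repeats step 0; period 2)
step 7: 01111101011010111
position 4 holds 1

1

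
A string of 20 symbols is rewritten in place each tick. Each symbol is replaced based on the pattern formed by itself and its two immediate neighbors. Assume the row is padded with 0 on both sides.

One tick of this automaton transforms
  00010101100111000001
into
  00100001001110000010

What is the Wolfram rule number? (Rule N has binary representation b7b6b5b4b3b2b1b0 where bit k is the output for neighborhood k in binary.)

138

position 12: 111 → 1  (bit 7 = 1)
position 8: 110 → 0  (bit 6 = 0)
position 4: 101 → 0  (bit 5 = 0)
position 9: 100 → 0  (bit 4 = 0)
position 7: 011 → 1  (bit 3 = 1)
position 3: 010 → 0  (bit 2 = 0)
position 2: 001 → 1  (bit 1 = 1)
position 0: 000 → 0  (bit 0 = 0)
bits b7..b0 = 10001010 = 138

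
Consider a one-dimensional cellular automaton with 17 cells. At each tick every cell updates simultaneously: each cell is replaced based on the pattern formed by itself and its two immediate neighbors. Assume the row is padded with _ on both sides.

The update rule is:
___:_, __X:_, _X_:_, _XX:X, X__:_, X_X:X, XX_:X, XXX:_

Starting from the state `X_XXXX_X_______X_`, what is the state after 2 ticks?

_XX__XX__________
_XX__XX__________

_XX__XX__________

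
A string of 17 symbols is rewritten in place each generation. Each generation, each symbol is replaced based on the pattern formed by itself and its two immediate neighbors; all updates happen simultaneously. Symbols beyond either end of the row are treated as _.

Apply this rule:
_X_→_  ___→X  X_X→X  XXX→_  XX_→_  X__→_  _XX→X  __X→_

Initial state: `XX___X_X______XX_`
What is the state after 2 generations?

_________X___X__X

X__X__X__XXXX_X__
_________X___X__X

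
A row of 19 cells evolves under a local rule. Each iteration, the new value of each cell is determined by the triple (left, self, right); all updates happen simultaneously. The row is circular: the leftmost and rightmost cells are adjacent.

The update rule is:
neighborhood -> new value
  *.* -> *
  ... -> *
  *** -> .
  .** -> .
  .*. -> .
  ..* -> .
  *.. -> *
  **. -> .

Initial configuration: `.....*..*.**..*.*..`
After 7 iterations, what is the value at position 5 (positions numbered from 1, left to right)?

.

****..*..*..*..*.**
....*..*..*..*..*..
***..*..*..*..*..**
...*..*..*..*..*...
**..*..*..*..*..***
..*..*..*..*..*....
*..*..*..*..*..****
position 5 holds .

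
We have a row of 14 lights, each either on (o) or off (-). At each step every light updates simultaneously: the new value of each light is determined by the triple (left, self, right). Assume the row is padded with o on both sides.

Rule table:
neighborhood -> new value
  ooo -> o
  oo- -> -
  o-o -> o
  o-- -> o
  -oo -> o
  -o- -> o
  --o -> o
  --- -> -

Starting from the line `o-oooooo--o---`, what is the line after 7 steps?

o-oooo-ooooooo

-oooooo-oooo-o
oooooo-oooo-oo
ooooo-oooo-ooo
oooo-oooo-oooo
ooo-oooo-ooooo
oo-oooo-oooooo
o-oooo-ooooooo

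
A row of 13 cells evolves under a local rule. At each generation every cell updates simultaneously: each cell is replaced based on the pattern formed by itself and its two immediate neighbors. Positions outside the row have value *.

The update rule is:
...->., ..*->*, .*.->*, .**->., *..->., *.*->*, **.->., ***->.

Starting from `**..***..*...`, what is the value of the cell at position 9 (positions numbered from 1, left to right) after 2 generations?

.

...*....**..*
..**...*...*.
position 9 holds .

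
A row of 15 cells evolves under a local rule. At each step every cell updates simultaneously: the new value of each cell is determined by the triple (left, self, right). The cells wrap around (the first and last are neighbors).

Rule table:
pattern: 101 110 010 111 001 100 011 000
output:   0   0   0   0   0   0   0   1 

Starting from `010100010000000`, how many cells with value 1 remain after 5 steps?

step 1: 000001000111111
step 2: 011100010000000
step 3: 000001000111111  (repeats step 1; period 2)
step 5: 000001000111111
count of 1: 7

7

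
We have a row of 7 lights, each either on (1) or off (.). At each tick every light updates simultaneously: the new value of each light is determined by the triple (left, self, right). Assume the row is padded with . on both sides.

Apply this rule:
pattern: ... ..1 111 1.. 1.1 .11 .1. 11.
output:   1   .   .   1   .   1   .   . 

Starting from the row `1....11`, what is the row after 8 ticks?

.111.1.
.1....1
..111..
1.1..11
...1.1.
11....1
1.111..
..1..11

..1..11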